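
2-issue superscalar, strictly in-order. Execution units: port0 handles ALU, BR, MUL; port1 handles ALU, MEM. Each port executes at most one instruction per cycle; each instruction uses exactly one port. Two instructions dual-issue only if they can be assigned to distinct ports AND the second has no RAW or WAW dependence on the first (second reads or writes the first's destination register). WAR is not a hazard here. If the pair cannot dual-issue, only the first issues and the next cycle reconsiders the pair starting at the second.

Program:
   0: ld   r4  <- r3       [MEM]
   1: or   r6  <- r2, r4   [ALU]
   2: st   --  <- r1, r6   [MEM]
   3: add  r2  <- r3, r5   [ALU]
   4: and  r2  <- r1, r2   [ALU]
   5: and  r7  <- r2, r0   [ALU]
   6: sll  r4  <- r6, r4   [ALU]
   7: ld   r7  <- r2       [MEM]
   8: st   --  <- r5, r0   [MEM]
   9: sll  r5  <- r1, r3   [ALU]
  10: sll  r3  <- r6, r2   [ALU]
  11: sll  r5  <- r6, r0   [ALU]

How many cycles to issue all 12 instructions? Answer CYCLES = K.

[0] i0  ld.MEM  -- RAW r4
[1] i1  or.ALU  -- RAW r6
[2] i2/i3  st.MEM;add.ALU  -- pair
[3] i4  and.ALU  -- RAW r2
[4] i5/i6  and.ALU;sll.ALU  -- pair
[5] i7  ld.MEM  -- no-port MEM/MEM
[6] i8/i9  st.MEM;sll.ALU  -- pair
[7] i10/i11  sll.ALU;sll.ALU  -- pair

CYCLES = 8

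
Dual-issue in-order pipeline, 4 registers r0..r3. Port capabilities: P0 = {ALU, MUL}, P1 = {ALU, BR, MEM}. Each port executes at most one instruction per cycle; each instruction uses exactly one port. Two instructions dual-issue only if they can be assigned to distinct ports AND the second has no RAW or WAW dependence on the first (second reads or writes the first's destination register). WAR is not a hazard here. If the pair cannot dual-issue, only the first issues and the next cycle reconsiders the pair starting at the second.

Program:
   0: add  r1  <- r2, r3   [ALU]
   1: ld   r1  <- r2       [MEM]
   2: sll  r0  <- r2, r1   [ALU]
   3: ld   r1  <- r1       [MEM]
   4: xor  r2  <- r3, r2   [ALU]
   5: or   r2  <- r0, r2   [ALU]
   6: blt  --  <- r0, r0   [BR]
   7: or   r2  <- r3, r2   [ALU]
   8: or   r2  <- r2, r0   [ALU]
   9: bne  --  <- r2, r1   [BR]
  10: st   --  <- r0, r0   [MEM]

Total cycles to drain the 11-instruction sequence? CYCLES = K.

CYCLES = 9

0. add @i0  | WAW r1
1. ld @i1  | RAW r1
2. sll ld @i2&i3  | pair
3. xor @i4  | RAW+WAW r2
4. or blt @i5&i6  | pair
5. or @i7  | RAW+WAW r2
6. or @i8  | RAW r2
7. bne @i9  | no-port BR/MEM
8. st @i10  | tail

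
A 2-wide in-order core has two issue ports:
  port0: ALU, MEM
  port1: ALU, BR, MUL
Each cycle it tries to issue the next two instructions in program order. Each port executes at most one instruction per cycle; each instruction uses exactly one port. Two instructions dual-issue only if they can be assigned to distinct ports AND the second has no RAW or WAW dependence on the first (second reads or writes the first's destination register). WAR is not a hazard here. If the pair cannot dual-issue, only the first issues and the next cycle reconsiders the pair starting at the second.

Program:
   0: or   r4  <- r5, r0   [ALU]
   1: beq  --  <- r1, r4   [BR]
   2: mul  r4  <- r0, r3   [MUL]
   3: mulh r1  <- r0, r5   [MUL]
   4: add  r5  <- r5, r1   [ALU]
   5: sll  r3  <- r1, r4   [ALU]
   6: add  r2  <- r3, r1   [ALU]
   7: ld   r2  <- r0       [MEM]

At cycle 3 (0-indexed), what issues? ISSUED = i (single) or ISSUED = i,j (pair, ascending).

0. or.ALU @i0  | RAW r4
1. beq.BR @i1  | no-port BR/MUL
2. mul.MUL @i2  | no-port MUL/MUL
3. mulh.MUL @i3  | RAW r1
4. add.ALU sll.ALU @i4+i5  | pair
5. add.ALU @i6  | WAW r2
6. ld.MEM @i7  | tail

ISSUED = 3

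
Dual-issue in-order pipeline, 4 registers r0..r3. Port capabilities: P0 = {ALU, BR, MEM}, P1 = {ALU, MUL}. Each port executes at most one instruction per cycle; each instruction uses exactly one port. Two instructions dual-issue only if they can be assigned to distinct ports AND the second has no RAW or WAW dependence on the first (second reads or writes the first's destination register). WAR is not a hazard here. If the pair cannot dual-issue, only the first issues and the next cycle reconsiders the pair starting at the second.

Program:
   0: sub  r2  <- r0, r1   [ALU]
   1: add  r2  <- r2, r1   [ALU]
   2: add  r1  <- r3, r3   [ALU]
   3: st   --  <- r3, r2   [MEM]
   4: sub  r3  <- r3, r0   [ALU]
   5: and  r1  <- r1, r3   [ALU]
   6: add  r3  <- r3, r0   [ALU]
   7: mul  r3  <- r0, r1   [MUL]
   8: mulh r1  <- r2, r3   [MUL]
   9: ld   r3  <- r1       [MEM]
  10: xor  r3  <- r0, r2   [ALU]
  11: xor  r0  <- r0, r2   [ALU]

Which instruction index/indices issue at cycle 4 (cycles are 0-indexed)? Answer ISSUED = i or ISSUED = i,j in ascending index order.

ISSUED = 7

[0] i0  sub  -- RAW+WAW r2
[1] i1&i2  add/add  -- pair
[2] i3&i4  st/sub  -- pair
[3] i5&i6  and/add  -- pair
[4] i7  mul  -- no-port MUL/MUL
[5] i8  mulh  -- RAW r1
[6] i9  ld  -- WAW r3
[7] i10&i11  xor/xor  -- pair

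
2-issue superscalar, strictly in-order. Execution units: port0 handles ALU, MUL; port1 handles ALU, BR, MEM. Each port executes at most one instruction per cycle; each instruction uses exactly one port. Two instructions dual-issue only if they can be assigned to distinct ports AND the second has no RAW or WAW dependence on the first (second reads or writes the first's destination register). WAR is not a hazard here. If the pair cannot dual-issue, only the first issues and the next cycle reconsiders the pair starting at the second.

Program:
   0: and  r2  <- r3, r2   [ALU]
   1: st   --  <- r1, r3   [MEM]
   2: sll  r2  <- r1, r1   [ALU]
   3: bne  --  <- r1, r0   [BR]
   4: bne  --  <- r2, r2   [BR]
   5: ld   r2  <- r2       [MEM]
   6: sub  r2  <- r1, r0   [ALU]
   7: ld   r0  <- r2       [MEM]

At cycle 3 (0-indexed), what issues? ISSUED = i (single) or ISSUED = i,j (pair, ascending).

ISSUED = 5

c0: i0,i1 and+st  dual
c1: i2,i3 sll+bne  dual
c2: i4 bne  no-port BR/MEM
c3: i5 ld  WAW r2
c4: i6 sub  RAW r2
c5: i7 ld  tail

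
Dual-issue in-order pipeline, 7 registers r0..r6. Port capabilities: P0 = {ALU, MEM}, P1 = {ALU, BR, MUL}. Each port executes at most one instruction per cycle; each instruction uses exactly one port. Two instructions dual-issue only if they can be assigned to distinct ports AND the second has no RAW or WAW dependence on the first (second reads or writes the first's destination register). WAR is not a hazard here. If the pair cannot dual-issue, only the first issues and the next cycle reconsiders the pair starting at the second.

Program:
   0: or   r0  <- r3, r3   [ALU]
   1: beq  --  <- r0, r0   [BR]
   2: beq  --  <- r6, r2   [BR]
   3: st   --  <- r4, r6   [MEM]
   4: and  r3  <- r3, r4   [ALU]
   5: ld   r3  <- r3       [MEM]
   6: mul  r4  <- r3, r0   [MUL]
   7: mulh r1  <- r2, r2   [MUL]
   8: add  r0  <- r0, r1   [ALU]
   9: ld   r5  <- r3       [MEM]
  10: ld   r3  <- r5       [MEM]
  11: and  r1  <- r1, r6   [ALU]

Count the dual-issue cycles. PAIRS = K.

PAIRS = 3

  cy0 -> i0 (or.ALU) RAW r0
  cy1 -> i1 (beq.BR) no-port BR/BR
  cy2 -> i2,i3 (beq.BR+st.MEM) 2-wide
  cy3 -> i4 (and.ALU) RAW+WAW r3
  cy4 -> i5 (ld.MEM) RAW r3
  cy5 -> i6 (mul.MUL) no-port MUL/MUL
  cy6 -> i7 (mulh.MUL) RAW r1
  cy7 -> i8,i9 (add.ALU+ld.MEM) 2-wide
  cy8 -> i10,i11 (ld.MEM+and.ALU) 2-wide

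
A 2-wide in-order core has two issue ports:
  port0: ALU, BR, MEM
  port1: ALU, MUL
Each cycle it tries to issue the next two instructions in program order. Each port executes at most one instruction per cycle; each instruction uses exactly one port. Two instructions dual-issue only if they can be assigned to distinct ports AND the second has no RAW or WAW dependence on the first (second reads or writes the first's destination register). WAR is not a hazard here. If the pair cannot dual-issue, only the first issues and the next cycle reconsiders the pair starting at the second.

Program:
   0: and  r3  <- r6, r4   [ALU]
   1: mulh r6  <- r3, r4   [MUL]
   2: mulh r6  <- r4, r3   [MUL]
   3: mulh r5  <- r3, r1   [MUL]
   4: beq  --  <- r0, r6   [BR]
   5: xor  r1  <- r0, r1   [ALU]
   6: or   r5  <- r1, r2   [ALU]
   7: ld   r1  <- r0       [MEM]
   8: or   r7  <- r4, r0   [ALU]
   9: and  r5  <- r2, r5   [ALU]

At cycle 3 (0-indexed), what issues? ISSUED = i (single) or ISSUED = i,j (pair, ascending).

#0 head=0: and.ALU i0 RAW r3
#1 head=1: mulh.MUL i1 no-port MUL/MUL
#2 head=2: mulh.MUL i2 no-port MUL/MUL
#3 head=3: mulh.MUL/beq.BR i3/i4 dual
#4 head=5: xor.ALU i5 RAW r1
#5 head=6: or.ALU/ld.MEM i6/i7 dual
#6 head=8: or.ALU/and.ALU i8/i9 dual

ISSUED = 3,4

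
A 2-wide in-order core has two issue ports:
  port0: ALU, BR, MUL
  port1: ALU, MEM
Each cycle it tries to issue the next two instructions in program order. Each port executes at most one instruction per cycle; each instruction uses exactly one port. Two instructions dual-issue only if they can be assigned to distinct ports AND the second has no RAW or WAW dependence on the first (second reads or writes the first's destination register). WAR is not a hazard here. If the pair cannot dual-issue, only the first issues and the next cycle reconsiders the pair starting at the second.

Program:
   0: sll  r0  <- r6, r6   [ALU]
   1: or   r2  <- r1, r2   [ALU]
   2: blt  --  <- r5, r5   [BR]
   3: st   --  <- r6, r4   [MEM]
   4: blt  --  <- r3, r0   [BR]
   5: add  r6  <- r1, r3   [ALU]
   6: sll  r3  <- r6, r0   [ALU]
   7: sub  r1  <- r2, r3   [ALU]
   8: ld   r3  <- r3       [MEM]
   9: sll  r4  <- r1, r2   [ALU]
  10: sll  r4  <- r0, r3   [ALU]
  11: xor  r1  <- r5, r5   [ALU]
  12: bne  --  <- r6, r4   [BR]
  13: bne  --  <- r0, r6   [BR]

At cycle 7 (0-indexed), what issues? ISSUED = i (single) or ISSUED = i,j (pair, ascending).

ISSUED = 12

[0] i0&i1  sll.ALU or.ALU  -- 2-wide
[1] i2&i3  blt.BR st.MEM  -- 2-wide
[2] i4&i5  blt.BR add.ALU  -- 2-wide
[3] i6  sll.ALU  -- RAW r3
[4] i7&i8  sub.ALU ld.MEM  -- 2-wide
[5] i9  sll.ALU  -- WAW r4
[6] i10&i11  sll.ALU xor.ALU  -- 2-wide
[7] i12  bne.BR  -- no-port BR/BR
[8] i13  bne.BR  -- tail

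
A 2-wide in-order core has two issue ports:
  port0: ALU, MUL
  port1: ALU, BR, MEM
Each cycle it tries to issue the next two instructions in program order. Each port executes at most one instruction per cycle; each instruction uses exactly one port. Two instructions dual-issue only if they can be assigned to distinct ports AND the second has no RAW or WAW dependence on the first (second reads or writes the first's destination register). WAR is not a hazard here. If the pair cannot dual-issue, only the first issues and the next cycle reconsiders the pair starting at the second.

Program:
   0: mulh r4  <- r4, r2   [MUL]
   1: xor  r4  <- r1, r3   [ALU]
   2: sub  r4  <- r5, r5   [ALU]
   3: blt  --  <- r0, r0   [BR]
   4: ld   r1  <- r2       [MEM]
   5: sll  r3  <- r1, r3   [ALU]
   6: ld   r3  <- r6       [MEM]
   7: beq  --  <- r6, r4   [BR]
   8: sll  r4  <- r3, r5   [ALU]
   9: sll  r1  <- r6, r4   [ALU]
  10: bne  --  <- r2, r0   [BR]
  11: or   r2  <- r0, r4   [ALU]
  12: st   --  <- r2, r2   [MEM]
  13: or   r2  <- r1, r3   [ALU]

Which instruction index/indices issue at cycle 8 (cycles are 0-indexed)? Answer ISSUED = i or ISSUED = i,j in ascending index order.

ISSUED = 11

0. mulh.MUL @i0  | WAW r4
1. xor.ALU @i1  | WAW r4
2. sub.ALU/blt.BR @i2+i3  | 2-wide
3. ld.MEM @i4  | RAW r1
4. sll.ALU @i5  | WAW r3
5. ld.MEM @i6  | no-port MEM/BR
6. beq.BR/sll.ALU @i7+i8  | 2-wide
7. sll.ALU/bne.BR @i9+i10  | 2-wide
8. or.ALU @i11  | RAW r2
9. st.MEM/or.ALU @i12+i13  | 2-wide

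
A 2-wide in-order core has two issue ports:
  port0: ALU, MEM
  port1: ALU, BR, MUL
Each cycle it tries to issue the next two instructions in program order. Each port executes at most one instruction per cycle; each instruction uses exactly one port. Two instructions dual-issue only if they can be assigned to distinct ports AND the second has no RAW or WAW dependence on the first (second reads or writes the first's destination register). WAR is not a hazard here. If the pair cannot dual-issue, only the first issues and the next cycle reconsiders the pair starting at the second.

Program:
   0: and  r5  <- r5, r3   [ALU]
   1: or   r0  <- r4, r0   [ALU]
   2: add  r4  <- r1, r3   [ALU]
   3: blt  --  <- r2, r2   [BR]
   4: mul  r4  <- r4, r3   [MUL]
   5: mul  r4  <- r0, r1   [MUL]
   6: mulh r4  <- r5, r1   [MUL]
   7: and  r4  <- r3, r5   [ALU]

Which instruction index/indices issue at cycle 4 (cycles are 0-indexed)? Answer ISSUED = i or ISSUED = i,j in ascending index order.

[0] i0,i1  and;or  -- dual
[1] i2,i3  add;blt  -- dual
[2] i4  mul  -- no-port MUL/MUL
[3] i5  mul  -- no-port MUL/MUL
[4] i6  mulh  -- WAW r4
[5] i7  and  -- tail

ISSUED = 6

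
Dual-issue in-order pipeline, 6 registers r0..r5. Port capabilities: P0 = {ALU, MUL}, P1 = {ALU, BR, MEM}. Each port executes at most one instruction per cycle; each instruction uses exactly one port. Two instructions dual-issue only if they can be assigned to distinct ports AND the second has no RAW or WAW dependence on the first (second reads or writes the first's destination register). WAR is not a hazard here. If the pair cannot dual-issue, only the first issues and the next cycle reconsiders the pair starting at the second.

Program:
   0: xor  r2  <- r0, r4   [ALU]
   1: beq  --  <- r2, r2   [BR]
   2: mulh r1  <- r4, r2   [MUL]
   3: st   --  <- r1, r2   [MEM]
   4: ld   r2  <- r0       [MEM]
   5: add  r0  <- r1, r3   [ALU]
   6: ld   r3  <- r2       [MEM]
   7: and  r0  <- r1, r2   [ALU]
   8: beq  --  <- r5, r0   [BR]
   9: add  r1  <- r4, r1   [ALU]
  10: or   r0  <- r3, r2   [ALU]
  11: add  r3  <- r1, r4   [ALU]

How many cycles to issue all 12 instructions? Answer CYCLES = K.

#0 head=0: xor i0 RAW r2
#1 head=1: beq+mulh i1&i2 pair
#2 head=3: st i3 no-port MEM/MEM
#3 head=4: ld+add i4&i5 pair
#4 head=6: ld+and i6&i7 pair
#5 head=8: beq+add i8&i9 pair
#6 head=10: or+add i10&i11 pair

CYCLES = 7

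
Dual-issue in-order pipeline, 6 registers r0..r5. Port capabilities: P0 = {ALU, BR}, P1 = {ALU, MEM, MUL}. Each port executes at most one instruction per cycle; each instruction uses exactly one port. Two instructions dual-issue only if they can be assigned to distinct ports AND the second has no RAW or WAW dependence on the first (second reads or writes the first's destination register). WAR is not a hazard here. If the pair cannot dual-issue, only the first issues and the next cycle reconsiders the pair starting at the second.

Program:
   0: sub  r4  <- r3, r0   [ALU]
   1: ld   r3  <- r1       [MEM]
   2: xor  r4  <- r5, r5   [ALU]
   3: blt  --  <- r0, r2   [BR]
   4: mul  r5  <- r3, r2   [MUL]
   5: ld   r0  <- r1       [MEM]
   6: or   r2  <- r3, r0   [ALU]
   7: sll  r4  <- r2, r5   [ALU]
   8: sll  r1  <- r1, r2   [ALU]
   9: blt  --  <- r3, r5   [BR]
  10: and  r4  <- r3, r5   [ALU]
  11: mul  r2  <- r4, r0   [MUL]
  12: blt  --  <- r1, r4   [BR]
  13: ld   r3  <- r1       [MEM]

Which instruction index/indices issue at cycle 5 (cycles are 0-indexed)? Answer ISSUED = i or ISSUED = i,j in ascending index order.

t=0 i0,i1:sub/ld ; 2-wide
t=1 i2,i3:xor/blt ; 2-wide
t=2 i4:mul ; no-port MUL/MEM
t=3 i5:ld ; RAW r0
t=4 i6:or ; RAW r2
t=5 i7,i8:sll/sll ; 2-wide
t=6 i9,i10:blt/and ; 2-wide
t=7 i11,i12:mul/blt ; 2-wide
t=8 i13:ld ; tail

ISSUED = 7,8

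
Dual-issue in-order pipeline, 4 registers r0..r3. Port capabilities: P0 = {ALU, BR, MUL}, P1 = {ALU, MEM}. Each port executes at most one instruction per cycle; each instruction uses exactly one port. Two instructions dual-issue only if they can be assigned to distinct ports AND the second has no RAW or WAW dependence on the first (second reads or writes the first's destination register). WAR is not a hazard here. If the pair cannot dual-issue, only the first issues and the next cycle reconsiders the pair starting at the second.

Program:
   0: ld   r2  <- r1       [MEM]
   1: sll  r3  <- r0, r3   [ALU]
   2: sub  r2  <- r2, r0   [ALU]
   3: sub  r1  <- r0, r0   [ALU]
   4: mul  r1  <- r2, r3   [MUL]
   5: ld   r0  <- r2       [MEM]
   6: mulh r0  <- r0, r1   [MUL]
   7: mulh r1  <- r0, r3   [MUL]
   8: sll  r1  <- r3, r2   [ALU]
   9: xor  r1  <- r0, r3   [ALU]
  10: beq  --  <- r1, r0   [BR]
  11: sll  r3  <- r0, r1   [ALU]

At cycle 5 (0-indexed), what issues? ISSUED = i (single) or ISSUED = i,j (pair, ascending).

t=0 i0&i1:ld;sll ; 2-wide
t=1 i2&i3:sub;sub ; 2-wide
t=2 i4&i5:mul;ld ; 2-wide
t=3 i6:mulh ; no-port MUL/MUL
t=4 i7:mulh ; WAW r1
t=5 i8:sll ; WAW r1
t=6 i9:xor ; RAW r1
t=7 i10&i11:beq;sll ; 2-wide

ISSUED = 8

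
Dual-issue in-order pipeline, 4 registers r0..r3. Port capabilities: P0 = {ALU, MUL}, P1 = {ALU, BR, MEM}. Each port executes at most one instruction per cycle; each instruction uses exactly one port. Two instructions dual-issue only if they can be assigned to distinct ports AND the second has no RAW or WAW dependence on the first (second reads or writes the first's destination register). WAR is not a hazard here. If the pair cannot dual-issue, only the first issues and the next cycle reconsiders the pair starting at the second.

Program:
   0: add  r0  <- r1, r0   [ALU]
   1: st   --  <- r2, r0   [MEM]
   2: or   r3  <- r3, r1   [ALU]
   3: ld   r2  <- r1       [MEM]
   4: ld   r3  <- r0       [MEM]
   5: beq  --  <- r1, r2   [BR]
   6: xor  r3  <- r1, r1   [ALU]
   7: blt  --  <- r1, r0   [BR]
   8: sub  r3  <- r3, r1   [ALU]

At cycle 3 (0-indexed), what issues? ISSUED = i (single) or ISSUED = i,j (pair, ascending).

t=0 i0:add ; RAW r0
t=1 i1+i2:st;or ; dual
t=2 i3:ld ; no-port MEM/MEM
t=3 i4:ld ; no-port MEM/BR
t=4 i5+i6:beq;xor ; dual
t=5 i7+i8:blt;sub ; dual

ISSUED = 4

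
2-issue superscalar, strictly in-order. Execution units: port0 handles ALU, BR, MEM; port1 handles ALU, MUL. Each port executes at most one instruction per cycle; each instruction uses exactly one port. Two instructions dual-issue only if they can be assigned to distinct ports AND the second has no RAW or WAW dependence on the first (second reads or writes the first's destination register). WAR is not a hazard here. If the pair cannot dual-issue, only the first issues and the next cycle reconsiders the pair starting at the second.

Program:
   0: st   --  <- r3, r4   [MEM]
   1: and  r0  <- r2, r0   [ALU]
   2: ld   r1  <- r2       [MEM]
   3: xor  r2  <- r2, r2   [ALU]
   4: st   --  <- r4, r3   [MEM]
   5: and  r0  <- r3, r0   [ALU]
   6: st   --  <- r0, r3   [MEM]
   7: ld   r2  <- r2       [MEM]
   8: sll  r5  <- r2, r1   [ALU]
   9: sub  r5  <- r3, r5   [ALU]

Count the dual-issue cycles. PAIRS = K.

#0 head=0: st.MEM/and.ALU i0,i1 pair
#1 head=2: ld.MEM/xor.ALU i2,i3 pair
#2 head=4: st.MEM/and.ALU i4,i5 pair
#3 head=6: st.MEM i6 no-port MEM/MEM
#4 head=7: ld.MEM i7 RAW r2
#5 head=8: sll.ALU i8 RAW+WAW r5
#6 head=9: sub.ALU i9 tail

PAIRS = 3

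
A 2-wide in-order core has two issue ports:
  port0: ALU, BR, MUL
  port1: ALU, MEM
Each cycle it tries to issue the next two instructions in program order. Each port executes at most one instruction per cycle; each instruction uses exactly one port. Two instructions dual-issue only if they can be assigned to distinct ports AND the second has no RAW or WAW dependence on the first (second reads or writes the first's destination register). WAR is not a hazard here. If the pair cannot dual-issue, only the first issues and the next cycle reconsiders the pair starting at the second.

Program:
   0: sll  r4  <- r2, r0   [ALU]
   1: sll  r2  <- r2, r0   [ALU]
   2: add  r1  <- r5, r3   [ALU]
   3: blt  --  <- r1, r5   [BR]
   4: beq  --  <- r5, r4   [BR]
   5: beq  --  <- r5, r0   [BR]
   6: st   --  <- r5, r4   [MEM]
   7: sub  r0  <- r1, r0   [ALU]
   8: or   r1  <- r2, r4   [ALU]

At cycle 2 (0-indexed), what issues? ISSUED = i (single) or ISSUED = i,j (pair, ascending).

ISSUED = 3

c0: i0+i1 sll/sll  2-wide
c1: i2 add  RAW r1
c2: i3 blt  no-port BR/BR
c3: i4 beq  no-port BR/BR
c4: i5+i6 beq/st  2-wide
c5: i7+i8 sub/or  2-wide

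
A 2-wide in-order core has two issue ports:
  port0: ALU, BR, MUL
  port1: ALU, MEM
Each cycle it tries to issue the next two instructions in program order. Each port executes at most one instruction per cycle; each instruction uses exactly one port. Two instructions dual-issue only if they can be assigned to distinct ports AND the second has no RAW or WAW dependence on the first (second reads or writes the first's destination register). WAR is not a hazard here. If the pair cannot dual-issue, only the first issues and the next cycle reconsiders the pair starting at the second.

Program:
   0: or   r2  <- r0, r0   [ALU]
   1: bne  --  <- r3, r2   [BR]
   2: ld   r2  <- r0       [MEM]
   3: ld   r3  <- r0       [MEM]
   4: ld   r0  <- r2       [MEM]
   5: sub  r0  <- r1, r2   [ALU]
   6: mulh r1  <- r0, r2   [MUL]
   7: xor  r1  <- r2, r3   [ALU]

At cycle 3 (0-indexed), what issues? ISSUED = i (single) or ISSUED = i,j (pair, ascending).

ISSUED = 4

#0 head=0: or.ALU i0 RAW r2
#1 head=1: bne.BR;ld.MEM i1+i2 2-wide
#2 head=3: ld.MEM i3 no-port MEM/MEM
#3 head=4: ld.MEM i4 WAW r0
#4 head=5: sub.ALU i5 RAW r0
#5 head=6: mulh.MUL i6 WAW r1
#6 head=7: xor.ALU i7 tail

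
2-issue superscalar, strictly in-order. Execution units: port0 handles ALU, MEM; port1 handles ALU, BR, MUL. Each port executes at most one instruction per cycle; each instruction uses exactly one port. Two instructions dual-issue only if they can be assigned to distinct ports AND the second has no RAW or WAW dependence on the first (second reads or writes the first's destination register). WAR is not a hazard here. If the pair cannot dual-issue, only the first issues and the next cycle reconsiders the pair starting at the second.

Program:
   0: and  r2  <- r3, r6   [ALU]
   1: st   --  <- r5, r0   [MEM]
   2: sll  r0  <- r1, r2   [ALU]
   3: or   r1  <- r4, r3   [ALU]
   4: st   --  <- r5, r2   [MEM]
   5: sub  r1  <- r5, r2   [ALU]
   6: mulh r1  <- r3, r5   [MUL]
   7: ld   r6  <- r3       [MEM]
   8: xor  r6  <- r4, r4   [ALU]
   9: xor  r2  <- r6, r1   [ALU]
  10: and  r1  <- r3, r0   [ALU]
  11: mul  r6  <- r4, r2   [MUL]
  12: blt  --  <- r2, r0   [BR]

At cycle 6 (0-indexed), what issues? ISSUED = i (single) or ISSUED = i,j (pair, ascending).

  cy0 -> i0,i1 (and.ALU/st.MEM) dual
  cy1 -> i2,i3 (sll.ALU/or.ALU) dual
  cy2 -> i4,i5 (st.MEM/sub.ALU) dual
  cy3 -> i6,i7 (mulh.MUL/ld.MEM) dual
  cy4 -> i8 (xor.ALU) RAW r6
  cy5 -> i9,i10 (xor.ALU/and.ALU) dual
  cy6 -> i11 (mul.MUL) no-port MUL/BR
  cy7 -> i12 (blt.BR) tail

ISSUED = 11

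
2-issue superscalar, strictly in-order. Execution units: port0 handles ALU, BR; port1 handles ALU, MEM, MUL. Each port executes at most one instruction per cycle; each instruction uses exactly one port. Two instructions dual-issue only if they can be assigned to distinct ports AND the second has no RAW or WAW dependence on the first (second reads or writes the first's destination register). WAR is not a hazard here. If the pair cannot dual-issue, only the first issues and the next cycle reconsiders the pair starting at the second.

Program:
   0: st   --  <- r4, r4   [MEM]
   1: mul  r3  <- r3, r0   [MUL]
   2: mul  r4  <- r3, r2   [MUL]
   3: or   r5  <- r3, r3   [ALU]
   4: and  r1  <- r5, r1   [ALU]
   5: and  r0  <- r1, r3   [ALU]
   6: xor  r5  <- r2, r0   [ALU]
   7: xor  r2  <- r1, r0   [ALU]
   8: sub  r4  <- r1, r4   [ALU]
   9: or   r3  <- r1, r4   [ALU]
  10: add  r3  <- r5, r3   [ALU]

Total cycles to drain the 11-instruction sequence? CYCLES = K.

0. st @i0  | no-port MEM/MUL
1. mul @i1  | no-port MUL/MUL
2. mul+or @i2+i3  | pair
3. and @i4  | RAW r1
4. and @i5  | RAW r0
5. xor+xor @i6+i7  | pair
6. sub @i8  | RAW r4
7. or @i9  | RAW+WAW r3
8. add @i10  | tail

CYCLES = 9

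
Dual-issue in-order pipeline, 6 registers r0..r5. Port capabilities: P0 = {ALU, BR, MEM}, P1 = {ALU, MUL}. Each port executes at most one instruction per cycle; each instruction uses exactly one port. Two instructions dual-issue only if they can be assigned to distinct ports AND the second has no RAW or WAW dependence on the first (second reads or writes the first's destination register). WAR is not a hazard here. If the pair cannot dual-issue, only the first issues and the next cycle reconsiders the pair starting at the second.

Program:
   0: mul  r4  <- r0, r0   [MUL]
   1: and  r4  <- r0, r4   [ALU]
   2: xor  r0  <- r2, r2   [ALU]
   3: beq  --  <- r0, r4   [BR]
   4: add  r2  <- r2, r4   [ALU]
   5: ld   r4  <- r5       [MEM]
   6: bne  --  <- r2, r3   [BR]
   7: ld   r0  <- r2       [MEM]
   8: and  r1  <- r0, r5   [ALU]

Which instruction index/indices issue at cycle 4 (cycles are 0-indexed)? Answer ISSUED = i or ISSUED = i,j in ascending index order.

ISSUED = 6

#0 head=0: mul i0 RAW+WAW r4
#1 head=1: and;xor i1,i2 2-wide
#2 head=3: beq;add i3,i4 2-wide
#3 head=5: ld i5 no-port MEM/BR
#4 head=6: bne i6 no-port BR/MEM
#5 head=7: ld i7 RAW r0
#6 head=8: and i8 tail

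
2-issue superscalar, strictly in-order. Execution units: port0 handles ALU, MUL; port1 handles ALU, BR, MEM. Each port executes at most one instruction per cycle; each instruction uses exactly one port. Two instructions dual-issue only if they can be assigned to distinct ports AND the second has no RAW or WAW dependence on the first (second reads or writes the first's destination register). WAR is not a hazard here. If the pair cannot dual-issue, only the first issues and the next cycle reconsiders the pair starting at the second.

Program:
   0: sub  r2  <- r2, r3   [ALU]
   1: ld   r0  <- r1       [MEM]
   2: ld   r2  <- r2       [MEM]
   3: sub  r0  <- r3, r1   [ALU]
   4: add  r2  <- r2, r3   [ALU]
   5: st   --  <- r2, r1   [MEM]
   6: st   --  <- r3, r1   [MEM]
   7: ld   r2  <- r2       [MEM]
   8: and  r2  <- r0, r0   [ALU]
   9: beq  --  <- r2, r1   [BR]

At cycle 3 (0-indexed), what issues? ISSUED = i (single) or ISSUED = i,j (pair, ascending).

  cy0 -> i0&i1 (sub.ALU/ld.MEM) pair
  cy1 -> i2&i3 (ld.MEM/sub.ALU) pair
  cy2 -> i4 (add.ALU) RAW r2
  cy3 -> i5 (st.MEM) no-port MEM/MEM
  cy4 -> i6 (st.MEM) no-port MEM/MEM
  cy5 -> i7 (ld.MEM) WAW r2
  cy6 -> i8 (and.ALU) RAW r2
  cy7 -> i9 (beq.BR) tail

ISSUED = 5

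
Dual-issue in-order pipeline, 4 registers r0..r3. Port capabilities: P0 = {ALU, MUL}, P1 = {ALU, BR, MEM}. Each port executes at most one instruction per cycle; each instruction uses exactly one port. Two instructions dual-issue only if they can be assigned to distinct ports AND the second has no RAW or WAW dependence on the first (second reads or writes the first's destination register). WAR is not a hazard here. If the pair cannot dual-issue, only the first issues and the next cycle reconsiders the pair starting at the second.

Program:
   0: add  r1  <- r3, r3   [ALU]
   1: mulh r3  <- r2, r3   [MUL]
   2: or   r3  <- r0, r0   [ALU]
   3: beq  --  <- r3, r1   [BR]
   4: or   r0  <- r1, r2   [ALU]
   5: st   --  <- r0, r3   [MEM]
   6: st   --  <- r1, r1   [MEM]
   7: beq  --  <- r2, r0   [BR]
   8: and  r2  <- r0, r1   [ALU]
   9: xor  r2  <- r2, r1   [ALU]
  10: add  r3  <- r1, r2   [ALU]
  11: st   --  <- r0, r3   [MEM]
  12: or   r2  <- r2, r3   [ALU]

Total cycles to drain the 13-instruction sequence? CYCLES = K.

  cy0 -> i0&i1 (add.ALU;mulh.MUL) dual
  cy1 -> i2 (or.ALU) RAW r3
  cy2 -> i3&i4 (beq.BR;or.ALU) dual
  cy3 -> i5 (st.MEM) no-port MEM/MEM
  cy4 -> i6 (st.MEM) no-port MEM/BR
  cy5 -> i7&i8 (beq.BR;and.ALU) dual
  cy6 -> i9 (xor.ALU) RAW r2
  cy7 -> i10 (add.ALU) RAW r3
  cy8 -> i11&i12 (st.MEM;or.ALU) dual

CYCLES = 9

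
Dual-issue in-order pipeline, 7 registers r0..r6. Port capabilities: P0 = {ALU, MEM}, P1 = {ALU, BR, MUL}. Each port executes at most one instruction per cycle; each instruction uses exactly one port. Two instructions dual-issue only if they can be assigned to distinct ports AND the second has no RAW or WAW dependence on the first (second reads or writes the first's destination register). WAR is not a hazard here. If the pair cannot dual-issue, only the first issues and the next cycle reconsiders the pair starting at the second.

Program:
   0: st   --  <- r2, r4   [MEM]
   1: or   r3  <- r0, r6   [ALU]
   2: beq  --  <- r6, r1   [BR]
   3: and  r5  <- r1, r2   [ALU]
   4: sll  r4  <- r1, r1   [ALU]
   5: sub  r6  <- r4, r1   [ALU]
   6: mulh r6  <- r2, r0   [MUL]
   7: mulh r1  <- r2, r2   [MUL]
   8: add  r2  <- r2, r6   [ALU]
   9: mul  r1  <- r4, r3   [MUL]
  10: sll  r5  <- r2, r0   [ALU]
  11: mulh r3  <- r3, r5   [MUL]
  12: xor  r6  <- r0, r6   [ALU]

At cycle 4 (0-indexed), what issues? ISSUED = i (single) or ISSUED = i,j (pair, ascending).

ISSUED = 6

t=0 i0,i1:st+or ; pair
t=1 i2,i3:beq+and ; pair
t=2 i4:sll ; RAW r4
t=3 i5:sub ; WAW r6
t=4 i6:mulh ; no-port MUL/MUL
t=5 i7,i8:mulh+add ; pair
t=6 i9,i10:mul+sll ; pair
t=7 i11,i12:mulh+xor ; pair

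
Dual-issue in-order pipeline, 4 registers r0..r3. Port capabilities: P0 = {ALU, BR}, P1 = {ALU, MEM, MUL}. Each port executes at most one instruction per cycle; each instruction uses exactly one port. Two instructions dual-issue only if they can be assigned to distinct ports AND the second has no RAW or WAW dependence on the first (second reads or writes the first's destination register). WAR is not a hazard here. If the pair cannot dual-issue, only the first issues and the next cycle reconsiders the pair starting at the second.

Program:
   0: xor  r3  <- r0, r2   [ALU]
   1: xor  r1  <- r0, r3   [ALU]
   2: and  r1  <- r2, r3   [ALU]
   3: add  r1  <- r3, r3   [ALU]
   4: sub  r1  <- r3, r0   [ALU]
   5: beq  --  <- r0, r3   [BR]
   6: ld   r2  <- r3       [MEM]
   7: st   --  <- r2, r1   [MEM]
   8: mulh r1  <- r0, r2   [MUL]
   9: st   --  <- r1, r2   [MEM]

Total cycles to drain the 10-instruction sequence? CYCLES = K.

CYCLES = 9

#0 head=0: xor i0 RAW r3
#1 head=1: xor i1 WAW r1
#2 head=2: and i2 WAW r1
#3 head=3: add i3 WAW r1
#4 head=4: sub/beq i4+i5 dual
#5 head=6: ld i6 no-port MEM/MEM
#6 head=7: st i7 no-port MEM/MUL
#7 head=8: mulh i8 no-port MUL/MEM
#8 head=9: st i9 tail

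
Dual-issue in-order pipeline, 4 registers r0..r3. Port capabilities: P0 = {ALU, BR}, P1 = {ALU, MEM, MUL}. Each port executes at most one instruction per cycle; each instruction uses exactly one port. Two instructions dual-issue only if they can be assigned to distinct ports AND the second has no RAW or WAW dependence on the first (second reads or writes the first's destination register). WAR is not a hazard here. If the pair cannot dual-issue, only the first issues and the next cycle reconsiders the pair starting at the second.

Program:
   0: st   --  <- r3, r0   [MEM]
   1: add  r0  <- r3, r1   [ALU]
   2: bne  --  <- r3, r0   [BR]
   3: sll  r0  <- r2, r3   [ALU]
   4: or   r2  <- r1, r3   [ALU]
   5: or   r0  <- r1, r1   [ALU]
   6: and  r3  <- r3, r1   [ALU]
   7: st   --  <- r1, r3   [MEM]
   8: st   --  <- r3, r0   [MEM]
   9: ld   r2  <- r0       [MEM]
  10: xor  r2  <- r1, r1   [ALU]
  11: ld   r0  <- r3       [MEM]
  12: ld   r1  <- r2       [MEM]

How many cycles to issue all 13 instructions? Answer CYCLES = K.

t=0 i0/i1:st.MEM;add.ALU ; 2-wide
t=1 i2/i3:bne.BR;sll.ALU ; 2-wide
t=2 i4/i5:or.ALU;or.ALU ; 2-wide
t=3 i6:and.ALU ; RAW r3
t=4 i7:st.MEM ; no-port MEM/MEM
t=5 i8:st.MEM ; no-port MEM/MEM
t=6 i9:ld.MEM ; WAW r2
t=7 i10/i11:xor.ALU;ld.MEM ; 2-wide
t=8 i12:ld.MEM ; tail

CYCLES = 9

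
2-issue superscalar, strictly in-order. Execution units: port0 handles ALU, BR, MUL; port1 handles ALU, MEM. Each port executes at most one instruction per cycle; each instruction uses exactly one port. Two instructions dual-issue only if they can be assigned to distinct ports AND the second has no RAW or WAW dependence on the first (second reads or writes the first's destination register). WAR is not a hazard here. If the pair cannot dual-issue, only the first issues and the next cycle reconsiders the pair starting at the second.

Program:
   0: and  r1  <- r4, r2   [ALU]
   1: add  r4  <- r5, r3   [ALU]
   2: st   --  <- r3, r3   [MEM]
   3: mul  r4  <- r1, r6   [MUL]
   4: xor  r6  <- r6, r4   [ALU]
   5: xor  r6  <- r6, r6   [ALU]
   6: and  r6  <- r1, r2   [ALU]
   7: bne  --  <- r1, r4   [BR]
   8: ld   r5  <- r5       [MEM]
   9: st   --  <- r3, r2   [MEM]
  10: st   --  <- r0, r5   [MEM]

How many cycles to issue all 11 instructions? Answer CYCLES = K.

  cy0 -> i0,i1 (and.ALU/add.ALU) dual
  cy1 -> i2,i3 (st.MEM/mul.MUL) dual
  cy2 -> i4 (xor.ALU) RAW+WAW r6
  cy3 -> i5 (xor.ALU) WAW r6
  cy4 -> i6,i7 (and.ALU/bne.BR) dual
  cy5 -> i8 (ld.MEM) no-port MEM/MEM
  cy6 -> i9 (st.MEM) no-port MEM/MEM
  cy7 -> i10 (st.MEM) tail

CYCLES = 8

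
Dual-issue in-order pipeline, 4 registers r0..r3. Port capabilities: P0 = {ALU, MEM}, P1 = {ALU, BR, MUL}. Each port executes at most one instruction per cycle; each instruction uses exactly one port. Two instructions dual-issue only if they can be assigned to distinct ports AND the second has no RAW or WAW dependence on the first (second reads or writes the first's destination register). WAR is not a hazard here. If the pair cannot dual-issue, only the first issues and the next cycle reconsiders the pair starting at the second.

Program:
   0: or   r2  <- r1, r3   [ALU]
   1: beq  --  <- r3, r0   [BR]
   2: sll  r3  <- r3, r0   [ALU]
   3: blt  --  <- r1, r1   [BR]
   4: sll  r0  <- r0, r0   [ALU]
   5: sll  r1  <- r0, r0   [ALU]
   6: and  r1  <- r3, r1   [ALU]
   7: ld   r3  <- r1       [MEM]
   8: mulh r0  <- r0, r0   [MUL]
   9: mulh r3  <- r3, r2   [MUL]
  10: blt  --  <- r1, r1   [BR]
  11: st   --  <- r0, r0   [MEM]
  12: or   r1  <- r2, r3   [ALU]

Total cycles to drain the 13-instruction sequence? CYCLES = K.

CYCLES = 9

  cy0 -> i0+i1 (or/beq) dual
  cy1 -> i2+i3 (sll/blt) dual
  cy2 -> i4 (sll) RAW r0
  cy3 -> i5 (sll) RAW+WAW r1
  cy4 -> i6 (and) RAW r1
  cy5 -> i7+i8 (ld/mulh) dual
  cy6 -> i9 (mulh) no-port MUL/BR
  cy7 -> i10+i11 (blt/st) dual
  cy8 -> i12 (or) tail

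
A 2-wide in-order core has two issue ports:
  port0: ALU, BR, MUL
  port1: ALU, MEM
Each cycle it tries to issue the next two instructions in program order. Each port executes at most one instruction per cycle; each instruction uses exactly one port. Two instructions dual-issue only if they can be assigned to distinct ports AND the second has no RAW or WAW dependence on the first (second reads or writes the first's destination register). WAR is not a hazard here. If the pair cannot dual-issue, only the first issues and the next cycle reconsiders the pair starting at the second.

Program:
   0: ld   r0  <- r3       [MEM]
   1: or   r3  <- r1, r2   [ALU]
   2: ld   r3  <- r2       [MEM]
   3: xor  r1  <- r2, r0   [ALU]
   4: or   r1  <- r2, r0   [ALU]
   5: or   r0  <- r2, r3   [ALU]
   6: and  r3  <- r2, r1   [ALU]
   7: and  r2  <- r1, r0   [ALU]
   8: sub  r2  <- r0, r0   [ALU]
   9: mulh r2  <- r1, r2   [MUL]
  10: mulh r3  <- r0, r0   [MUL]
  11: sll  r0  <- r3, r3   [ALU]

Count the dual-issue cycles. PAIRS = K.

PAIRS = 4

#0 head=0: ld/or i0,i1 dual
#1 head=2: ld/xor i2,i3 dual
#2 head=4: or/or i4,i5 dual
#3 head=6: and/and i6,i7 dual
#4 head=8: sub i8 RAW+WAW r2
#5 head=9: mulh i9 no-port MUL/MUL
#6 head=10: mulh i10 RAW r3
#7 head=11: sll i11 tail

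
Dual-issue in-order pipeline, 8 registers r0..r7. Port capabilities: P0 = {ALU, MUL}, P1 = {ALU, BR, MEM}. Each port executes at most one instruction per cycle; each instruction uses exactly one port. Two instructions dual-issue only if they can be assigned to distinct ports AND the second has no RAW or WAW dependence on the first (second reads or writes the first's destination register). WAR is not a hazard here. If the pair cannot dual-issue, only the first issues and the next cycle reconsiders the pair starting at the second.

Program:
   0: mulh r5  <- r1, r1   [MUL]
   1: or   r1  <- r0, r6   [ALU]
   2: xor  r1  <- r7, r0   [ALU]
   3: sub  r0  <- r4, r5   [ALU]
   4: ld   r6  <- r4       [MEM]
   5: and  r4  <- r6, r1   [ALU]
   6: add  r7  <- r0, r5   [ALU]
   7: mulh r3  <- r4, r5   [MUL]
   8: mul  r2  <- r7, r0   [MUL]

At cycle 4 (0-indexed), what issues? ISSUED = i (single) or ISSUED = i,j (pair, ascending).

#0 head=0: mulh.MUL;or.ALU i0/i1 dual
#1 head=2: xor.ALU;sub.ALU i2/i3 dual
#2 head=4: ld.MEM i4 RAW r6
#3 head=5: and.ALU;add.ALU i5/i6 dual
#4 head=7: mulh.MUL i7 no-port MUL/MUL
#5 head=8: mul.MUL i8 tail

ISSUED = 7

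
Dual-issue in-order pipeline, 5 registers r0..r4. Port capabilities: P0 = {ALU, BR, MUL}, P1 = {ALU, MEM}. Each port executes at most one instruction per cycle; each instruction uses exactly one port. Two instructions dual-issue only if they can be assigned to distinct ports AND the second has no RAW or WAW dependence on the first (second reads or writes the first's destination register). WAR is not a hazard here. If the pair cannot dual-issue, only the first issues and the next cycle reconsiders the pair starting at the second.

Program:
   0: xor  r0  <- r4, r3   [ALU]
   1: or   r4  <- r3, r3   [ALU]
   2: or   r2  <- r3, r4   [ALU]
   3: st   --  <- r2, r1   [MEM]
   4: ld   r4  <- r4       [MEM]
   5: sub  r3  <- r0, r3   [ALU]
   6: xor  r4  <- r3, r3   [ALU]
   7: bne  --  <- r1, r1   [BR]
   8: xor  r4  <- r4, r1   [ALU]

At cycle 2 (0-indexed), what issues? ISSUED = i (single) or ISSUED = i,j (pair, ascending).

ISSUED = 3

#0 head=0: xor+or i0+i1 pair
#1 head=2: or i2 RAW r2
#2 head=3: st i3 no-port MEM/MEM
#3 head=4: ld+sub i4+i5 pair
#4 head=6: xor+bne i6+i7 pair
#5 head=8: xor i8 tail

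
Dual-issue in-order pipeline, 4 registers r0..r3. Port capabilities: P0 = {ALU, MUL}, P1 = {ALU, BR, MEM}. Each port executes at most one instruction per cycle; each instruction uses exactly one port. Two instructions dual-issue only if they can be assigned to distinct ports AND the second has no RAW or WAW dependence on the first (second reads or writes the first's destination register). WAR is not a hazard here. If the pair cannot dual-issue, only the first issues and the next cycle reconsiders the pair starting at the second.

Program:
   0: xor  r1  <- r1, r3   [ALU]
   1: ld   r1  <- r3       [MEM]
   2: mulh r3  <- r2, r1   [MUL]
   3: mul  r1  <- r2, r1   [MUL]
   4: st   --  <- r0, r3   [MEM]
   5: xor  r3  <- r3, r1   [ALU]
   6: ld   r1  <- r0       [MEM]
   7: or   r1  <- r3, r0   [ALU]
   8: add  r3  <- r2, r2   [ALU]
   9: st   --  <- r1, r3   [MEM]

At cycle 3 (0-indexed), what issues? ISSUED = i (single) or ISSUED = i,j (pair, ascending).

  cy0 -> i0 (xor) WAW r1
  cy1 -> i1 (ld) RAW r1
  cy2 -> i2 (mulh) no-port MUL/MUL
  cy3 -> i3+i4 (mul/st) dual
  cy4 -> i5+i6 (xor/ld) dual
  cy5 -> i7+i8 (or/add) dual
  cy6 -> i9 (st) tail

ISSUED = 3,4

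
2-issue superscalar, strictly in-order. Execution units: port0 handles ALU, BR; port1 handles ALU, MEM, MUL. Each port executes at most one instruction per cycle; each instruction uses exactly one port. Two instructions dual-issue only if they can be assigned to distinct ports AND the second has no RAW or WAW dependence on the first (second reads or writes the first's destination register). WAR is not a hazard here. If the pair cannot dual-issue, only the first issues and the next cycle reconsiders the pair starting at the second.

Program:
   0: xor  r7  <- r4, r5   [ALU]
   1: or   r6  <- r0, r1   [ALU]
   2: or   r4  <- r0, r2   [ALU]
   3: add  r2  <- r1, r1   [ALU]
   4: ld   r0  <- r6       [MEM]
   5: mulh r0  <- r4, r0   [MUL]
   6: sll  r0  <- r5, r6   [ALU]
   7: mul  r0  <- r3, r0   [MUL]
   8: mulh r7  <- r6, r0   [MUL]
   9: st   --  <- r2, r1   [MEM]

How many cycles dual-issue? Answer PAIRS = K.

PAIRS = 2

[0] i0&i1  xor.ALU;or.ALU  -- 2-wide
[1] i2&i3  or.ALU;add.ALU  -- 2-wide
[2] i4  ld.MEM  -- no-port MEM/MUL
[3] i5  mulh.MUL  -- WAW r0
[4] i6  sll.ALU  -- RAW+WAW r0
[5] i7  mul.MUL  -- no-port MUL/MUL
[6] i8  mulh.MUL  -- no-port MUL/MEM
[7] i9  st.MEM  -- tail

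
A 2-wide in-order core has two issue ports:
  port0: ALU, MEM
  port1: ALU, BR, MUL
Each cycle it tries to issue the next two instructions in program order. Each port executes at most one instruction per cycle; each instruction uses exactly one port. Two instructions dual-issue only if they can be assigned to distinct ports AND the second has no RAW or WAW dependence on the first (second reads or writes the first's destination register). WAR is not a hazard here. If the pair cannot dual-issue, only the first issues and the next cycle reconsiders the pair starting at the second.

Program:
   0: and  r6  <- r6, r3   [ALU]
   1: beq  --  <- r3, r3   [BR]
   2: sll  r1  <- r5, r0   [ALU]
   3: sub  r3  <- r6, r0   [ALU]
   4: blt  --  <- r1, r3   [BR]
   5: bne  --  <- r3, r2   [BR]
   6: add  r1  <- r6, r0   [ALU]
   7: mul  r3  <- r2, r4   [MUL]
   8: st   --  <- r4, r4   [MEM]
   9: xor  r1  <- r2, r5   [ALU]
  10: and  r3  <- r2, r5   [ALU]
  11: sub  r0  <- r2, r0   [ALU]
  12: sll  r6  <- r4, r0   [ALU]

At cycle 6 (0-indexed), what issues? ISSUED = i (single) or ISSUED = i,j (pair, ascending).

[0] i0&i1  and beq  -- pair
[1] i2&i3  sll sub  -- pair
[2] i4  blt  -- no-port BR/BR
[3] i5&i6  bne add  -- pair
[4] i7&i8  mul st  -- pair
[5] i9&i10  xor and  -- pair
[6] i11  sub  -- RAW r0
[7] i12  sll  -- tail

ISSUED = 11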